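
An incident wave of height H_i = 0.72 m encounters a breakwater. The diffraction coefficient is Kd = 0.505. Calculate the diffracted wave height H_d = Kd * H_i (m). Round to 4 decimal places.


H_d = Kd * H_i
H_d = 0.505 * 0.72
H_d = 0.3636 m

0.3636


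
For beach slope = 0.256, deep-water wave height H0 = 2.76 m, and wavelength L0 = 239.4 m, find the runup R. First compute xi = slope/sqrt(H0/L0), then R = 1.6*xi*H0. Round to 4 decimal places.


xi = slope / sqrt(H0/L0)
H0/L0 = 2.76/239.4 = 0.011529
sqrt(0.011529) = 0.107372
xi = 0.256 / 0.107372 = 2.384226
R = 1.6 * xi * H0 = 1.6 * 2.384226 * 2.76
R = 10.5287 m

10.5287


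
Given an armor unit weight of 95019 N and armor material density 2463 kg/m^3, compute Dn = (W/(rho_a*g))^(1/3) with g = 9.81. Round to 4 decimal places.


V = W / (rho_a * g)
V = 95019 / (2463 * 9.81)
V = 95019 / 24162.03
V = 3.932575 m^3
Dn = V^(1/3) = 3.932575^(1/3)
Dn = 1.5784 m

1.5784


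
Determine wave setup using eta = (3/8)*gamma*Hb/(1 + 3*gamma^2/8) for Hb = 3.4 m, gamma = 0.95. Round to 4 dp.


eta = (3/8) * gamma * Hb / (1 + 3*gamma^2/8)
Numerator = (3/8) * 0.95 * 3.4 = 1.211250
Denominator = 1 + 3*0.95^2/8 = 1 + 0.338438 = 1.338438
eta = 1.211250 / 1.338438
eta = 0.9050 m

0.9050


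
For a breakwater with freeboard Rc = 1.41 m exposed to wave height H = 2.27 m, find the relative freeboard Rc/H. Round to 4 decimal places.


Relative freeboard = Rc / H
= 1.41 / 2.27
= 0.6211

0.6211


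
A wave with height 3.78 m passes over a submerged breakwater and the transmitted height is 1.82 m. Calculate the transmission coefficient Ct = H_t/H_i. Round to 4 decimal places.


Ct = H_t / H_i
Ct = 1.82 / 3.78
Ct = 0.4815

0.4815


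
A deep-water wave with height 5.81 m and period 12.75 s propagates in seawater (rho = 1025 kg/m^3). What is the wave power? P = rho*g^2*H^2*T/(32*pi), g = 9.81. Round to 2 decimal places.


P = rho * g^2 * H^2 * T / (32 * pi)
P = 1025 * 9.81^2 * 5.81^2 * 12.75 / (32 * pi)
P = 1025 * 96.2361 * 33.7561 * 12.75 / 100.53096
P = 422303.30 W/m

422303.30


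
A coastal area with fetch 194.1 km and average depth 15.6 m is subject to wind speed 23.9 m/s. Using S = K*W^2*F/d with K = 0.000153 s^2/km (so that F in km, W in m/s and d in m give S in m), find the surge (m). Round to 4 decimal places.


S = K * W^2 * F / d
W^2 = 23.9^2 = 571.21
S = 0.000153 * 571.21 * 194.1 / 15.6
Numerator = 0.000153 * 571.21 * 194.1 = 16.963395
S = 16.963395 / 15.6 = 1.0874 m

1.0874


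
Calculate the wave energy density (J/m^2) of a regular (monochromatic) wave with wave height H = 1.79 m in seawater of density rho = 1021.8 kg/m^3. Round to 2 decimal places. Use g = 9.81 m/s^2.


E = (1/8) * rho * g * H^2
E = (1/8) * 1021.8 * 9.81 * 1.79^2
E = 0.125 * 1021.8 * 9.81 * 3.2041
E = 4014.68 J/m^2

4014.68


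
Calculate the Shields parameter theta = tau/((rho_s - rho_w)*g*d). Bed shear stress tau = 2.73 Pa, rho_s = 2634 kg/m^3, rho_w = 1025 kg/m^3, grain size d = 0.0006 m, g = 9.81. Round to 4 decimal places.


theta = tau / ((rho_s - rho_w) * g * d)
rho_s - rho_w = 2634 - 1025 = 1609
Denominator = 1609 * 9.81 * 0.0006 = 9.470574
theta = 2.73 / 9.470574
theta = 0.2883

0.2883


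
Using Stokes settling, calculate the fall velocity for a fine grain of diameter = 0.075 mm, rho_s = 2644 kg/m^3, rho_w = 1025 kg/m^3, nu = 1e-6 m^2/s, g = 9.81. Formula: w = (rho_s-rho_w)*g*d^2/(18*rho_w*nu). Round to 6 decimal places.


w = (rho_s - rho_w) * g * d^2 / (18 * rho_w * nu)
d = 0.075 mm = 0.000075 m
rho_s - rho_w = 2644 - 1025 = 1619
Numerator = 1619 * 9.81 * (0.000075)^2 = 0.000089338444
Denominator = 18 * 1025 * 1e-6 = 0.018450
w = 0.004842 m/s

0.004842


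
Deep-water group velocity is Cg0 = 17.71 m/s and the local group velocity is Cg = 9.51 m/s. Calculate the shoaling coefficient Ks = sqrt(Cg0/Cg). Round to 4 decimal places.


Ks = sqrt(Cg0 / Cg)
Ks = sqrt(17.71 / 9.51)
Ks = sqrt(1.8623)
Ks = 1.3646

1.3646


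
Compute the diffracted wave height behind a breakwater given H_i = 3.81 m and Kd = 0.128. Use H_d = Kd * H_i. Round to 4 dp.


H_d = Kd * H_i
H_d = 0.128 * 3.81
H_d = 0.4877 m

0.4877


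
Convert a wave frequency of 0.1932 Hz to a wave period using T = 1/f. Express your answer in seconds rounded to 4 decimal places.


T = 1 / f
T = 1 / 0.1932
T = 5.1760 s

5.1760


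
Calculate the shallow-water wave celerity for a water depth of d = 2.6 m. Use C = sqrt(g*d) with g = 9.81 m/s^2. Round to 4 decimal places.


Using the shallow-water approximation:
C = sqrt(g * d) = sqrt(9.81 * 2.6)
C = sqrt(25.5060)
C = 5.0503 m/s

5.0503


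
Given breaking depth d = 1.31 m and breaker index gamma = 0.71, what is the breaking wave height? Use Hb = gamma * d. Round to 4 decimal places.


Hb = gamma * d
Hb = 0.71 * 1.31
Hb = 0.9301 m

0.9301


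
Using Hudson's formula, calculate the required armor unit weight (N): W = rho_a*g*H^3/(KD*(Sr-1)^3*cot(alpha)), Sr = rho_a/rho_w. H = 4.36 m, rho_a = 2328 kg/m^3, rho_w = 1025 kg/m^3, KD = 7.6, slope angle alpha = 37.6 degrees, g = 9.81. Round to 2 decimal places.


Sr = rho_a / rho_w = 2328 / 1025 = 2.271220
(Sr - 1) = 1.271220
(Sr - 1)^3 = 2.054290
cot(37.6) = 1 / tan(37.6) = 1 / 0.770104 = 1.298526
Numerator = 2328 * 9.81 * 4.36^3 = 1892829.3051
Denominator = 7.6 * 2.054290 * 1.298526 = 20.273375
W = 1892829.3051 / 20.273375
W = 93365.28 N

93365.28


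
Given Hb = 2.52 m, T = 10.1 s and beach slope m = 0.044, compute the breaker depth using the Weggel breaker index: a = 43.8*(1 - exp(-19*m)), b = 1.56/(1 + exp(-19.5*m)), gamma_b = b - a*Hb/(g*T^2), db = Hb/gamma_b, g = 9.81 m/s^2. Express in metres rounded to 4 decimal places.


a = 43.8 * (1 - exp(-19 * m))
exp(-19 * 0.044) = exp(-0.8360) = 0.433441
a = 43.8 * (1 - 0.433441) = 24.815292
b = 1.56 / (1 + exp(-19.5 * m))
exp(-19.5 * 0.044) = exp(-0.8580) = 0.424009
b = 1.56 / (1 + 0.424009) = 1.095498
Hb / (g * T^2) = 2.52 / (9.81 * 10.1^2) = 2.52 / 1000.7181 = 0.00251819
gamma_b = b - a * Hb/(g*T^2) = 1.095498 - 24.815292 * 0.00251819 = 1.033009
db = Hb / gamma_b = 2.52 / 1.033009
db = 2.4395 m

2.4395


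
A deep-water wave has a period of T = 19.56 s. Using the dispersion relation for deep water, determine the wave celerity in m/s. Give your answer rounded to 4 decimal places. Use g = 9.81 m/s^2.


We use the deep-water celerity formula:
C = g * T / (2 * pi)
C = 9.81 * 19.56 / (2 * 3.14159...)
C = 191.883600 / 6.283185
C = 30.5392 m/s

30.5392


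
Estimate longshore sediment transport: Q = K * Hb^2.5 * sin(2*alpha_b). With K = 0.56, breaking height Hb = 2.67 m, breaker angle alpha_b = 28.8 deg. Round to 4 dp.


Q = K * Hb^2.5 * sin(2 * alpha_b)
Hb^2.5 = 2.67^2.5 = 11.648719
sin(2 * 28.8) = sin(57.6) = 0.844328
Q = 0.56 * 11.648719 * 0.844328
Q = 5.5078 m^3/s

5.5078


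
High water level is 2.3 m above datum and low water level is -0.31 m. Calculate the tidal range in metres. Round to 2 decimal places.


Tidal range = High water - Low water
Tidal range = 2.3 - (-0.31)
Tidal range = 2.61 m

2.61


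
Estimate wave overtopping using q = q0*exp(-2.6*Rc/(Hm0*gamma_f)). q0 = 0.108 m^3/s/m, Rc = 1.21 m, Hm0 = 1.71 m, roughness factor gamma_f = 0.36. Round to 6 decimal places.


q = q0 * exp(-2.6 * Rc / (Hm0 * gamma_f))
Exponent = -2.6 * 1.21 / (1.71 * 0.36)
= -2.6 * 1.21 / 0.6156
= -5.110461
exp(-5.110461) = 0.006033
q = 0.108 * 0.006033
q = 0.000652 m^3/s/m

0.000652


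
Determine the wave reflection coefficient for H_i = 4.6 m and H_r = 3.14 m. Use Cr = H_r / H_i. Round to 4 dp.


Cr = H_r / H_i
Cr = 3.14 / 4.6
Cr = 0.6826

0.6826


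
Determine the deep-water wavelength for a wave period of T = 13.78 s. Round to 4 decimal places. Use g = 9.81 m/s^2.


L0 = g * T^2 / (2 * pi)
L0 = 9.81 * 13.78^2 / (2 * pi)
L0 = 9.81 * 189.8884 / 6.28319
L0 = 1862.8052 / 6.28319
L0 = 296.4747 m

296.4747


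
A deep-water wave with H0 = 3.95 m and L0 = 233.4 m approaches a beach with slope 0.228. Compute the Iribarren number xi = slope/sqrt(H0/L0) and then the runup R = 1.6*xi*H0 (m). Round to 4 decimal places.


xi = slope / sqrt(H0/L0)
H0/L0 = 3.95/233.4 = 0.016924
sqrt(0.016924) = 0.130091
xi = 0.228 / 0.130091 = 1.752616
R = 1.6 * xi * H0 = 1.6 * 1.752616 * 3.95
R = 11.0765 m

11.0765


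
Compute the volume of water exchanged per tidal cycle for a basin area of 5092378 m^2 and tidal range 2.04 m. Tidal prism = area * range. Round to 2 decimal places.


Tidal prism = Area * Tidal range
P = 5092378 * 2.04
P = 10388451.12 m^3

10388451.12


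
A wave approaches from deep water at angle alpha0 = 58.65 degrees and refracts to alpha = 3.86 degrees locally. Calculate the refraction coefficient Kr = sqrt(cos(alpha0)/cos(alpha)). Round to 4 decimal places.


Kr = sqrt(cos(alpha0) / cos(alpha))
cos(58.65) = 0.520265
cos(3.86) = 0.997732
Kr = sqrt(0.520265 / 0.997732)
Kr = sqrt(0.521447)
Kr = 0.7221

0.7221


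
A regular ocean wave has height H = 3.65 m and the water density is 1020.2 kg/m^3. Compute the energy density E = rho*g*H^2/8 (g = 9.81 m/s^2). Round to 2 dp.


E = (1/8) * rho * g * H^2
E = (1/8) * 1020.2 * 9.81 * 3.65^2
E = 0.125 * 1020.2 * 9.81 * 13.3225
E = 16666.72 J/m^2

16666.72


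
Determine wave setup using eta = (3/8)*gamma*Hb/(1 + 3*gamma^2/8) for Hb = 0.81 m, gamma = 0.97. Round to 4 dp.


eta = (3/8) * gamma * Hb / (1 + 3*gamma^2/8)
Numerator = (3/8) * 0.97 * 0.81 = 0.294638
Denominator = 1 + 3*0.97^2/8 = 1 + 0.352838 = 1.352838
eta = 0.294638 / 1.352838
eta = 0.2178 m

0.2178


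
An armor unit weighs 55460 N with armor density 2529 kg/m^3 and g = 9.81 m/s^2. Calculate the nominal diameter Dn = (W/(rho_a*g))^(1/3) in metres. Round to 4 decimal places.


V = W / (rho_a * g)
V = 55460 / (2529 * 9.81)
V = 55460 / 24809.49
V = 2.235435 m^3
Dn = V^(1/3) = 2.235435^(1/3)
Dn = 1.3075 m

1.3075


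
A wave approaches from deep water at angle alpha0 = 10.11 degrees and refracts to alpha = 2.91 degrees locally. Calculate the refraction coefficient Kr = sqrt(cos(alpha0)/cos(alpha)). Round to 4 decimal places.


Kr = sqrt(cos(alpha0) / cos(alpha))
cos(10.11) = 0.984473
cos(2.91) = 0.998711
Kr = sqrt(0.984473 / 0.998711)
Kr = sqrt(0.985744)
Kr = 0.9928

0.9928


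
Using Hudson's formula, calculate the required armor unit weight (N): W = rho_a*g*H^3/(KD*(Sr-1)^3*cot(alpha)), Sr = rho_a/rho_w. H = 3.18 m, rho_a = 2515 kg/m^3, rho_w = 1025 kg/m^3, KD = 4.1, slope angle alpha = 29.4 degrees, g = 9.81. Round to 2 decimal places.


Sr = rho_a / rho_w = 2515 / 1025 = 2.453659
(Sr - 1) = 1.453659
(Sr - 1)^3 = 3.071759
cot(29.4) = 1 / tan(29.4) = 1 / 0.563471 = 1.774714
Numerator = 2515 * 9.81 * 3.18^3 = 793392.9859
Denominator = 4.1 * 3.071759 * 1.774714 = 22.351129
W = 793392.9859 / 22.351129
W = 35496.77 N

35496.77


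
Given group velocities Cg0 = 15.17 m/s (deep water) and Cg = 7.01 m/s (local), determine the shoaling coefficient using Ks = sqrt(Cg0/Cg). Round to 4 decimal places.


Ks = sqrt(Cg0 / Cg)
Ks = sqrt(15.17 / 7.01)
Ks = sqrt(2.1641)
Ks = 1.4711

1.4711


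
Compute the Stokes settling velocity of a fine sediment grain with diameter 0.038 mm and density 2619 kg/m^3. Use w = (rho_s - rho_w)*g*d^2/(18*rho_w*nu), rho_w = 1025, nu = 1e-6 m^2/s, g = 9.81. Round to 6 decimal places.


w = (rho_s - rho_w) * g * d^2 / (18 * rho_w * nu)
d = 0.038 mm = 0.000038 m
rho_s - rho_w = 2619 - 1025 = 1594
Numerator = 1594 * 9.81 * (0.000038)^2 = 0.000022580030
Denominator = 18 * 1025 * 1e-6 = 0.018450
w = 0.001224 m/s

0.001224


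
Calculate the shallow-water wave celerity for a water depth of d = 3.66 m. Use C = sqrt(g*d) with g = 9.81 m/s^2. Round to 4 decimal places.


Using the shallow-water approximation:
C = sqrt(g * d) = sqrt(9.81 * 3.66)
C = sqrt(35.9046)
C = 5.9920 m/s

5.9920


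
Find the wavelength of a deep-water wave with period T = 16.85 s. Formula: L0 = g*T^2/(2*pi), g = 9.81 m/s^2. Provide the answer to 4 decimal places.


L0 = g * T^2 / (2 * pi)
L0 = 9.81 * 16.85^2 / (2 * pi)
L0 = 9.81 * 283.9225 / 6.28319
L0 = 2785.2797 / 6.28319
L0 = 443.2910 m

443.2910


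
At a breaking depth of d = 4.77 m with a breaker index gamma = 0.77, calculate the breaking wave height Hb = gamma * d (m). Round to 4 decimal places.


Hb = gamma * d
Hb = 0.77 * 4.77
Hb = 3.6729 m

3.6729


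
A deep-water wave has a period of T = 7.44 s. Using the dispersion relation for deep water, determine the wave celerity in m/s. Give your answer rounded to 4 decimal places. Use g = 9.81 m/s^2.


We use the deep-water celerity formula:
C = g * T / (2 * pi)
C = 9.81 * 7.44 / (2 * 3.14159...)
C = 72.986400 / 6.283185
C = 11.6161 m/s

11.6161


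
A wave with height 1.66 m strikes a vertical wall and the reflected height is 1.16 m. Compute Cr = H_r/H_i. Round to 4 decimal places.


Cr = H_r / H_i
Cr = 1.16 / 1.66
Cr = 0.6988

0.6988


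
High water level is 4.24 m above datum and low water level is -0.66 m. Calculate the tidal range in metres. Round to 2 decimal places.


Tidal range = High water - Low water
Tidal range = 4.24 - (-0.66)
Tidal range = 4.90 m

4.90


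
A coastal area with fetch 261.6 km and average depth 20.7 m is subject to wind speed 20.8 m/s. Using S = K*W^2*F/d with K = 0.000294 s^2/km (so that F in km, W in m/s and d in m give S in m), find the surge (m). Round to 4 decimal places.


S = K * W^2 * F / d
W^2 = 20.8^2 = 432.64
S = 0.000294 * 432.64 * 261.6 / 20.7
Numerator = 0.000294 * 432.64 * 261.6 = 33.274515
S = 33.274515 / 20.7 = 1.6075 m

1.6075


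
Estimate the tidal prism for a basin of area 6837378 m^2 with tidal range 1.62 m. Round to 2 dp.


Tidal prism = Area * Tidal range
P = 6837378 * 1.62
P = 11076552.36 m^3

11076552.36


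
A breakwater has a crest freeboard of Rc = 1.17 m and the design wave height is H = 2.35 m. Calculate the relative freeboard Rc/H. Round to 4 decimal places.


Relative freeboard = Rc / H
= 1.17 / 2.35
= 0.4979

0.4979


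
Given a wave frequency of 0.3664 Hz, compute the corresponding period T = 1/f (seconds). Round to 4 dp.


T = 1 / f
T = 1 / 0.3664
T = 2.7293 s

2.7293


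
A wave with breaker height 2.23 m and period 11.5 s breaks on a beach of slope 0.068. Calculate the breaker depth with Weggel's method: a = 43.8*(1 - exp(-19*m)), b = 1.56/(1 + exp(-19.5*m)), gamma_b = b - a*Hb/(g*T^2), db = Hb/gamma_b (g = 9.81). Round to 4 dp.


a = 43.8 * (1 - exp(-19 * m))
exp(-19 * 0.068) = exp(-1.2920) = 0.274721
a = 43.8 * (1 - 0.274721) = 31.767229
b = 1.56 / (1 + exp(-19.5 * m))
exp(-19.5 * 0.068) = exp(-1.3260) = 0.265537
b = 1.56 / (1 + 0.265537) = 1.232678
Hb / (g * T^2) = 2.23 / (9.81 * 11.5^2) = 2.23 / 1297.3725 = 0.00171886
gamma_b = b - a * Hb/(g*T^2) = 1.232678 - 31.767229 * 0.00171886 = 1.178075
db = Hb / gamma_b = 2.23 / 1.178075
db = 1.8929 m

1.8929


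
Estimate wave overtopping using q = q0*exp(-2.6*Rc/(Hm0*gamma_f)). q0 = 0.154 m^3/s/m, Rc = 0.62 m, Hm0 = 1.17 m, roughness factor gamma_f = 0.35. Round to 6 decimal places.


q = q0 * exp(-2.6 * Rc / (Hm0 * gamma_f))
Exponent = -2.6 * 0.62 / (1.17 * 0.35)
= -2.6 * 0.62 / 0.4095
= -3.936508
exp(-3.936508) = 0.019516
q = 0.154 * 0.019516
q = 0.003006 m^3/s/m

0.003006


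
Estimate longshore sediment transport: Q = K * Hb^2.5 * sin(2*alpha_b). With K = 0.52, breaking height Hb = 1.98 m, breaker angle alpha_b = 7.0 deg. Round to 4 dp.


Q = K * Hb^2.5 * sin(2 * alpha_b)
Hb^2.5 = 1.98^2.5 = 5.516492
sin(2 * 7.0) = sin(14.0) = 0.241922
Q = 0.52 * 5.516492 * 0.241922
Q = 0.6940 m^3/s

0.6940


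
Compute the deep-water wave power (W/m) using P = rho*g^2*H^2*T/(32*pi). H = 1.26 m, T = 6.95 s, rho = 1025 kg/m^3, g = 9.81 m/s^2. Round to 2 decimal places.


P = rho * g^2 * H^2 * T / (32 * pi)
P = 1025 * 9.81^2 * 1.26^2 * 6.95 / (32 * pi)
P = 1025 * 96.2361 * 1.5876 * 6.95 / 100.53096
P = 10826.50 W/m

10826.50


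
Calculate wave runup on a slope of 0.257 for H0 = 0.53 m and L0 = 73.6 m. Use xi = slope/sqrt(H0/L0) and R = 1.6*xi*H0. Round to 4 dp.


xi = slope / sqrt(H0/L0)
H0/L0 = 0.53/73.6 = 0.007201
sqrt(0.007201) = 0.084859
xi = 0.257 / 0.084859 = 3.028545
R = 1.6 * xi * H0 = 1.6 * 3.028545 * 0.53
R = 2.5682 m

2.5682


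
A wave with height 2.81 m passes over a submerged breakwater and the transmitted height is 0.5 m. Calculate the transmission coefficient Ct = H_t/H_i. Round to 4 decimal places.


Ct = H_t / H_i
Ct = 0.5 / 2.81
Ct = 0.1779

0.1779


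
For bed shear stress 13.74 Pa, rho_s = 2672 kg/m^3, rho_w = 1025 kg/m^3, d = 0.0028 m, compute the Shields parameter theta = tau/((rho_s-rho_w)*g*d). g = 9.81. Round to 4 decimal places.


theta = tau / ((rho_s - rho_w) * g * d)
rho_s - rho_w = 2672 - 1025 = 1647
Denominator = 1647 * 9.81 * 0.0028 = 45.239796
theta = 13.74 / 45.239796
theta = 0.3037

0.3037


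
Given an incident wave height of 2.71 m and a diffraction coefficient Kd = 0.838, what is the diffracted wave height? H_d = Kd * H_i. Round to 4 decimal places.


H_d = Kd * H_i
H_d = 0.838 * 2.71
H_d = 2.2710 m

2.2710


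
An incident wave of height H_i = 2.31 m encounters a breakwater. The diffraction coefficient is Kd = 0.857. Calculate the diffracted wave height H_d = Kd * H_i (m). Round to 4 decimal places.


H_d = Kd * H_i
H_d = 0.857 * 2.31
H_d = 1.9797 m

1.9797


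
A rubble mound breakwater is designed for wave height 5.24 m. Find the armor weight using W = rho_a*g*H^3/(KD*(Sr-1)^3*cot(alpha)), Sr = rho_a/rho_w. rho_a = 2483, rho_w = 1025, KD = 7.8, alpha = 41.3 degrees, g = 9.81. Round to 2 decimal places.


Sr = rho_a / rho_w = 2483 / 1025 = 2.422439
(Sr - 1) = 1.422439
(Sr - 1)^3 = 2.878068
cot(41.3) = 1 / tan(41.3) = 1 / 0.878521 = 1.138276
Numerator = 2483 * 9.81 * 5.24^3 = 3504609.1289
Denominator = 7.8 * 2.878068 * 1.138276 = 25.553077
W = 3504609.1289 / 25.553077
W = 137150.18 N

137150.18


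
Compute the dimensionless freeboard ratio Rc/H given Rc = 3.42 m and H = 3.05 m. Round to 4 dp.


Relative freeboard = Rc / H
= 3.42 / 3.05
= 1.1213

1.1213


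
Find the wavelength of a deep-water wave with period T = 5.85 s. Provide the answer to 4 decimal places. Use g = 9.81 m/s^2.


L0 = g * T^2 / (2 * pi)
L0 = 9.81 * 5.85^2 / (2 * pi)
L0 = 9.81 * 34.2225 / 6.28319
L0 = 335.7227 / 6.28319
L0 = 53.4319 m

53.4319


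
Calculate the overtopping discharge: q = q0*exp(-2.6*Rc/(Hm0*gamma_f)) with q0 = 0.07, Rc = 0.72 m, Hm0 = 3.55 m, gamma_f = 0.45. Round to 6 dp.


q = q0 * exp(-2.6 * Rc / (Hm0 * gamma_f))
Exponent = -2.6 * 0.72 / (3.55 * 0.45)
= -2.6 * 0.72 / 1.5975
= -1.171831
exp(-1.171831) = 0.309799
q = 0.07 * 0.309799
q = 0.021686 m^3/s/m

0.021686


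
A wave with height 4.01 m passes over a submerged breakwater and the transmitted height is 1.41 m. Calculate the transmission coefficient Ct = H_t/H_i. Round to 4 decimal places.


Ct = H_t / H_i
Ct = 1.41 / 4.01
Ct = 0.3516

0.3516


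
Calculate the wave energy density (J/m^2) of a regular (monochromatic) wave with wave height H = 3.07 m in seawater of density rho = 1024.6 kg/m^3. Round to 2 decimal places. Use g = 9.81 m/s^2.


E = (1/8) * rho * g * H^2
E = (1/8) * 1024.6 * 9.81 * 3.07^2
E = 0.125 * 1024.6 * 9.81 * 9.4249
E = 11841.59 J/m^2

11841.59


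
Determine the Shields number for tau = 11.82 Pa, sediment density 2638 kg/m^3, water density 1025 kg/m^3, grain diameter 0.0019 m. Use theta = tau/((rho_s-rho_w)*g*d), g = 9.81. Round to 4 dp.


theta = tau / ((rho_s - rho_w) * g * d)
rho_s - rho_w = 2638 - 1025 = 1613
Denominator = 1613 * 9.81 * 0.0019 = 30.064707
theta = 11.82 / 30.064707
theta = 0.3932

0.3932


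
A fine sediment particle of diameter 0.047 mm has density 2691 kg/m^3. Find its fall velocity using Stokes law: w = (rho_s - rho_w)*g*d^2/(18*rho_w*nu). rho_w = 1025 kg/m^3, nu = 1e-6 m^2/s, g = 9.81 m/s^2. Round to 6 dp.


w = (rho_s - rho_w) * g * d^2 / (18 * rho_w * nu)
d = 0.047 mm = 0.000047 m
rho_s - rho_w = 2691 - 1025 = 1666
Numerator = 1666 * 9.81 * (0.000047)^2 = 0.000036102703
Denominator = 18 * 1025 * 1e-6 = 0.018450
w = 0.001957 m/s

0.001957


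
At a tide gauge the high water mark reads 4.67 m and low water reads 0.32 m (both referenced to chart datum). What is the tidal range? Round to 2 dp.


Tidal range = High water - Low water
Tidal range = 4.67 - (0.32)
Tidal range = 4.35 m

4.35


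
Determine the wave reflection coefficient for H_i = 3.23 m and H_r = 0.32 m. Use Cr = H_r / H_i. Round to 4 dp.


Cr = H_r / H_i
Cr = 0.32 / 3.23
Cr = 0.0991

0.0991


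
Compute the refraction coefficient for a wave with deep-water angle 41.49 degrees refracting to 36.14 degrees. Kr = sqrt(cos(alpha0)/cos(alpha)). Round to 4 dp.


Kr = sqrt(cos(alpha0) / cos(alpha))
cos(41.49) = 0.749071
cos(36.14) = 0.807578
Kr = sqrt(0.749071 / 0.807578)
Kr = sqrt(0.927553)
Kr = 0.9631

0.9631


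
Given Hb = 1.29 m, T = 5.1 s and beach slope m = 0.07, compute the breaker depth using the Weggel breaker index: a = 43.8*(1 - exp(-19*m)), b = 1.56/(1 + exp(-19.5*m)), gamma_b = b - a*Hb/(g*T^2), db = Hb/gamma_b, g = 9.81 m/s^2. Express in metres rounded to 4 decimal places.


a = 43.8 * (1 - exp(-19 * m))
exp(-19 * 0.07) = exp(-1.3300) = 0.264477
a = 43.8 * (1 - 0.264477) = 32.215896
b = 1.56 / (1 + exp(-19.5 * m))
exp(-19.5 * 0.07) = exp(-1.3650) = 0.255381
b = 1.56 / (1 + 0.255381) = 1.242651
Hb / (g * T^2) = 1.29 / (9.81 * 5.1^2) = 1.29 / 255.1581 = 0.00505569
gamma_b = b - a * Hb/(g*T^2) = 1.242651 - 32.215896 * 0.00505569 = 1.079777
db = Hb / gamma_b = 1.29 / 1.079777
db = 1.1947 m

1.1947


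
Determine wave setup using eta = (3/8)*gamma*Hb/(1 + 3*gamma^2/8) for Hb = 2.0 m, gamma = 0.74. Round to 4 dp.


eta = (3/8) * gamma * Hb / (1 + 3*gamma^2/8)
Numerator = (3/8) * 0.74 * 2.0 = 0.555000
Denominator = 1 + 3*0.74^2/8 = 1 + 0.205350 = 1.205350
eta = 0.555000 / 1.205350
eta = 0.4604 m

0.4604


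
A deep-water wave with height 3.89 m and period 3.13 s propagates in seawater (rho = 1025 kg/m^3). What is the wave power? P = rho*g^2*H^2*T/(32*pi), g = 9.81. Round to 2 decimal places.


P = rho * g^2 * H^2 * T / (32 * pi)
P = 1025 * 9.81^2 * 3.89^2 * 3.13 / (32 * pi)
P = 1025 * 96.2361 * 15.1321 * 3.13 / 100.53096
P = 46473.52 W/m

46473.52


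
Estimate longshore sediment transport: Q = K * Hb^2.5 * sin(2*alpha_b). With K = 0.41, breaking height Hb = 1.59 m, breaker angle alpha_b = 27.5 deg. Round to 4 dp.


Q = K * Hb^2.5 * sin(2 * alpha_b)
Hb^2.5 = 1.59^2.5 = 3.187813
sin(2 * 27.5) = sin(55.0) = 0.819152
Q = 0.41 * 3.187813 * 0.819152
Q = 1.0706 m^3/s

1.0706


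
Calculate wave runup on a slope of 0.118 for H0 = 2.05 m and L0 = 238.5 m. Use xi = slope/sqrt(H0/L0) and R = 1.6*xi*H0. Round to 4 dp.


xi = slope / sqrt(H0/L0)
H0/L0 = 2.05/238.5 = 0.008595
sqrt(0.008595) = 0.092711
xi = 0.118 / 0.092711 = 1.272768
R = 1.6 * xi * H0 = 1.6 * 1.272768 * 2.05
R = 4.1747 m

4.1747


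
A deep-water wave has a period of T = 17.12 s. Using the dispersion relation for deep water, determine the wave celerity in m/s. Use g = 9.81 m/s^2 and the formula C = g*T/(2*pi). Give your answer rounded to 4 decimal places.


We use the deep-water celerity formula:
C = g * T / (2 * pi)
C = 9.81 * 17.12 / (2 * 3.14159...)
C = 167.947200 / 6.283185
C = 26.7296 m/s

26.7296


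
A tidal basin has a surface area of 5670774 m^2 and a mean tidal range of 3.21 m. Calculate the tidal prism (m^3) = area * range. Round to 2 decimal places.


Tidal prism = Area * Tidal range
P = 5670774 * 3.21
P = 18203184.54 m^3

18203184.54


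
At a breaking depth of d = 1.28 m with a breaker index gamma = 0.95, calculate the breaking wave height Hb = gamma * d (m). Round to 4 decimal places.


Hb = gamma * d
Hb = 0.95 * 1.28
Hb = 1.2160 m

1.2160


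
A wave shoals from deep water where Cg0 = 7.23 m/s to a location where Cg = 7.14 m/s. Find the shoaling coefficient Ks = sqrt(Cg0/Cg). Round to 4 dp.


Ks = sqrt(Cg0 / Cg)
Ks = sqrt(7.23 / 7.14)
Ks = sqrt(1.0126)
Ks = 1.0063

1.0063


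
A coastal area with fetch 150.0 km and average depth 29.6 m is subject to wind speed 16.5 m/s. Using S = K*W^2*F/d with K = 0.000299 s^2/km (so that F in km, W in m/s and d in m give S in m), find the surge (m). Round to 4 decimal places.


S = K * W^2 * F / d
W^2 = 16.5^2 = 272.25
S = 0.000299 * 272.25 * 150.0 / 29.6
Numerator = 0.000299 * 272.25 * 150.0 = 12.210412
S = 12.210412 / 29.6 = 0.4125 m

0.4125


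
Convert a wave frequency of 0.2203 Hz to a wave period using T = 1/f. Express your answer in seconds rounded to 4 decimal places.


T = 1 / f
T = 1 / 0.2203
T = 4.5393 s

4.5393


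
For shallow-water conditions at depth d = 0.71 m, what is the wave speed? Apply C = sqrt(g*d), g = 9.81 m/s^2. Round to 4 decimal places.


Using the shallow-water approximation:
C = sqrt(g * d) = sqrt(9.81 * 0.71)
C = sqrt(6.9651)
C = 2.6391 m/s

2.6391


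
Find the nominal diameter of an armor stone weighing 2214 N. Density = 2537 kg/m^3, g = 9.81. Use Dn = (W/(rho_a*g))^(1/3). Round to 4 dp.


V = W / (rho_a * g)
V = 2214 / (2537 * 9.81)
V = 2214 / 24887.97
V = 0.088959 m^3
Dn = V^(1/3) = 0.088959^(1/3)
Dn = 0.4464 m

0.4464


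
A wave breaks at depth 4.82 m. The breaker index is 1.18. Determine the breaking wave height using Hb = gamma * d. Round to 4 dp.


Hb = gamma * d
Hb = 1.18 * 4.82
Hb = 5.6876 m

5.6876


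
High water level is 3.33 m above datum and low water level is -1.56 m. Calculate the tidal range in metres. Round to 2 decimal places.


Tidal range = High water - Low water
Tidal range = 3.33 - (-1.56)
Tidal range = 4.89 m

4.89


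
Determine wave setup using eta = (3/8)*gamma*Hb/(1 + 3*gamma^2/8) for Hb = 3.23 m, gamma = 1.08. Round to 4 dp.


eta = (3/8) * gamma * Hb / (1 + 3*gamma^2/8)
Numerator = (3/8) * 1.08 * 3.23 = 1.308150
Denominator = 1 + 3*1.08^2/8 = 1 + 0.437400 = 1.437400
eta = 1.308150 / 1.437400
eta = 0.9101 m

0.9101


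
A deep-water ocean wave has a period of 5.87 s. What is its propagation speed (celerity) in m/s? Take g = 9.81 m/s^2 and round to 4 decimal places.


We use the deep-water celerity formula:
C = g * T / (2 * pi)
C = 9.81 * 5.87 / (2 * 3.14159...)
C = 57.584700 / 6.283185
C = 9.1649 m/s

9.1649


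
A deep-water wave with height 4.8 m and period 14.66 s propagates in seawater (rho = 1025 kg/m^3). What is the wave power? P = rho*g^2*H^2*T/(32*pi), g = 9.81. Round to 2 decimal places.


P = rho * g^2 * H^2 * T / (32 * pi)
P = 1025 * 9.81^2 * 4.8^2 * 14.66 / (32 * pi)
P = 1025 * 96.2361 * 23.0400 * 14.66 / 100.53096
P = 331419.82 W/m

331419.82


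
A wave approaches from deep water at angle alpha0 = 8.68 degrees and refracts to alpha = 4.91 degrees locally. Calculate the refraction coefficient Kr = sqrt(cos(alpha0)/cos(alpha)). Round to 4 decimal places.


Kr = sqrt(cos(alpha0) / cos(alpha))
cos(8.68) = 0.988547
cos(4.91) = 0.996330
Kr = sqrt(0.988547 / 0.996330)
Kr = sqrt(0.992188)
Kr = 0.9961

0.9961


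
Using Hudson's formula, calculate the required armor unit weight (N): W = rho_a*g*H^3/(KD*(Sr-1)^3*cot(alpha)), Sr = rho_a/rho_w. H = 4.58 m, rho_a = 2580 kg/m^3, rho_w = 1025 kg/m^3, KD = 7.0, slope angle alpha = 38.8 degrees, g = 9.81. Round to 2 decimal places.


Sr = rho_a / rho_w = 2580 / 1025 = 2.517073
(Sr - 1) = 1.517073
(Sr - 1)^3 = 3.491561
cot(38.8) = 1 / tan(38.8) = 1 / 0.804021 = 1.243749
Numerator = 2580 * 9.81 * 4.58^3 = 2431560.8783
Denominator = 7.0 * 3.491561 * 1.243749 = 30.398379
W = 2431560.8783 / 30.398379
W = 79989.82 N

79989.82


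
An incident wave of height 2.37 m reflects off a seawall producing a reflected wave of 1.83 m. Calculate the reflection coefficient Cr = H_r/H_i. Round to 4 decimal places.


Cr = H_r / H_i
Cr = 1.83 / 2.37
Cr = 0.7722

0.7722


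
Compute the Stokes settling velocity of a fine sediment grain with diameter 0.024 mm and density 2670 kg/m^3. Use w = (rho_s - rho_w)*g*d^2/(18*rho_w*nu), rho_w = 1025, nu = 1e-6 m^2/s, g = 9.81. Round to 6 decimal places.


w = (rho_s - rho_w) * g * d^2 / (18 * rho_w * nu)
d = 0.024 mm = 0.000024 m
rho_s - rho_w = 2670 - 1025 = 1645
Numerator = 1645 * 9.81 * (0.000024)^2 = 0.000009295171
Denominator = 18 * 1025 * 1e-6 = 0.018450
w = 0.000504 m/s

0.000504


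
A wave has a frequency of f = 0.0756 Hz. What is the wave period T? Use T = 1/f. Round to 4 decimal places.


T = 1 / f
T = 1 / 0.0756
T = 13.2275 s

13.2275


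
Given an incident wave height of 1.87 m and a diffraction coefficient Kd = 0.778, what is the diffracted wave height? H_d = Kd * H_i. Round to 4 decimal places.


H_d = Kd * H_i
H_d = 0.778 * 1.87
H_d = 1.4549 m

1.4549


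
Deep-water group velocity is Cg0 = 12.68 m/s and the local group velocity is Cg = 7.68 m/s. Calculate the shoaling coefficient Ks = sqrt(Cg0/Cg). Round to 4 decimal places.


Ks = sqrt(Cg0 / Cg)
Ks = sqrt(12.68 / 7.68)
Ks = sqrt(1.6510)
Ks = 1.2849

1.2849


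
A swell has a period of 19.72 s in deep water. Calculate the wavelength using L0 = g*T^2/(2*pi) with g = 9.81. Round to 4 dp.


L0 = g * T^2 / (2 * pi)
L0 = 9.81 * 19.72^2 / (2 * pi)
L0 = 9.81 * 388.8784 / 6.28319
L0 = 3814.8971 / 6.28319
L0 = 607.1597 m

607.1597


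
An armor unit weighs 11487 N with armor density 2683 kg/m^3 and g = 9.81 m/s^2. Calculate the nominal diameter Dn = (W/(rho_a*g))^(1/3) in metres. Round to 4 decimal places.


V = W / (rho_a * g)
V = 11487 / (2683 * 9.81)
V = 11487 / 26320.23
V = 0.436432 m^3
Dn = V^(1/3) = 0.436432^(1/3)
Dn = 0.7585 m

0.7585


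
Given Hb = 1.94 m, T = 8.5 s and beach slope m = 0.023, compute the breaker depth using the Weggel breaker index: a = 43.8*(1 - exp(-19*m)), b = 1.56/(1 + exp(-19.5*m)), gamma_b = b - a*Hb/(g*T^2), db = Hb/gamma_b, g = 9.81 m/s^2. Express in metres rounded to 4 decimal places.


a = 43.8 * (1 - exp(-19 * m))
exp(-19 * 0.023) = exp(-0.4370) = 0.645971
a = 43.8 * (1 - 0.645971) = 15.506451
b = 1.56 / (1 + exp(-19.5 * m))
exp(-19.5 * 0.023) = exp(-0.4485) = 0.638585
b = 1.56 / (1 + 0.638585) = 0.952041
Hb / (g * T^2) = 1.94 / (9.81 * 8.5^2) = 1.94 / 708.7725 = 0.00273713
gamma_b = b - a * Hb/(g*T^2) = 0.952041 - 15.506451 * 0.00273713 = 0.909598
db = Hb / gamma_b = 1.94 / 0.909598
db = 2.1328 m

2.1328


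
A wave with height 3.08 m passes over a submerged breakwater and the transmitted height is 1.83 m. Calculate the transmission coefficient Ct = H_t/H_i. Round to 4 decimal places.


Ct = H_t / H_i
Ct = 1.83 / 3.08
Ct = 0.5942

0.5942


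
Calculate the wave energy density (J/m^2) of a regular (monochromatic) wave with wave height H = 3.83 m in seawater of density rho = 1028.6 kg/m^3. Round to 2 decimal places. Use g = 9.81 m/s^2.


E = (1/8) * rho * g * H^2
E = (1/8) * 1028.6 * 9.81 * 3.83^2
E = 0.125 * 1028.6 * 9.81 * 14.6689
E = 18502.19 J/m^2

18502.19


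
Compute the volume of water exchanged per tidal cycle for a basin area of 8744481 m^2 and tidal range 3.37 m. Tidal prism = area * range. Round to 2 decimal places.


Tidal prism = Area * Tidal range
P = 8744481 * 3.37
P = 29468900.97 m^3

29468900.97


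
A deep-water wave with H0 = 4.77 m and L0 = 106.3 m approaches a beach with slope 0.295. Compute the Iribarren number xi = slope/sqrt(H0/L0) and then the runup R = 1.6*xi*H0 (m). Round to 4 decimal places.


xi = slope / sqrt(H0/L0)
H0/L0 = 4.77/106.3 = 0.044873
sqrt(0.044873) = 0.211832
xi = 0.295 / 0.211832 = 1.392610
R = 1.6 * xi * H0 = 1.6 * 1.392610 * 4.77
R = 10.6284 m

10.6284


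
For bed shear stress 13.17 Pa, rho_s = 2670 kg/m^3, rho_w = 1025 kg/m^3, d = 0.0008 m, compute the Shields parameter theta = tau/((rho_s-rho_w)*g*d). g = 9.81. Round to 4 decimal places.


theta = tau / ((rho_s - rho_w) * g * d)
rho_s - rho_w = 2670 - 1025 = 1645
Denominator = 1645 * 9.81 * 0.0008 = 12.909960
theta = 13.17 / 12.909960
theta = 1.0201

1.0201


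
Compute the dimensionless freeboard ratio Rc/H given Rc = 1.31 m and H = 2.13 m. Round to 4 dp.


Relative freeboard = Rc / H
= 1.31 / 2.13
= 0.6150

0.6150


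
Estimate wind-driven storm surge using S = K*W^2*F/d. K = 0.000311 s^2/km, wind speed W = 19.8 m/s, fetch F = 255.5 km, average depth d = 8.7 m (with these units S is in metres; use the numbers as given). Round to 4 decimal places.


S = K * W^2 * F / d
W^2 = 19.8^2 = 392.04
S = 0.000311 * 392.04 * 255.5 / 8.7
Numerator = 0.000311 * 392.04 * 255.5 = 31.151694
S = 31.151694 / 8.7 = 3.5807 m

3.5807


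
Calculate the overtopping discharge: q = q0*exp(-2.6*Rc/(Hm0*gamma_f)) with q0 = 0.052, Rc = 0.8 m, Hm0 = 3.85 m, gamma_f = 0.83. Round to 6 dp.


q = q0 * exp(-2.6 * Rc / (Hm0 * gamma_f))
Exponent = -2.6 * 0.8 / (3.85 * 0.83)
= -2.6 * 0.8 / 3.1955
= -0.650915
exp(-0.650915) = 0.521568
q = 0.052 * 0.521568
q = 0.027122 m^3/s/m

0.027122


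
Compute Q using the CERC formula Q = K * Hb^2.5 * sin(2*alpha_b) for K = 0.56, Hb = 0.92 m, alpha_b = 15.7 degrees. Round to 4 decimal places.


Q = K * Hb^2.5 * sin(2 * alpha_b)
Hb^2.5 = 0.92^2.5 = 0.811838
sin(2 * 15.7) = sin(31.4) = 0.521010
Q = 0.56 * 0.811838 * 0.521010
Q = 0.2369 m^3/s

0.2369


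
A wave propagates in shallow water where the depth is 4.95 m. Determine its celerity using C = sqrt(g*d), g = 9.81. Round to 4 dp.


Using the shallow-water approximation:
C = sqrt(g * d) = sqrt(9.81 * 4.95)
C = sqrt(48.5595)
C = 6.9685 m/s

6.9685


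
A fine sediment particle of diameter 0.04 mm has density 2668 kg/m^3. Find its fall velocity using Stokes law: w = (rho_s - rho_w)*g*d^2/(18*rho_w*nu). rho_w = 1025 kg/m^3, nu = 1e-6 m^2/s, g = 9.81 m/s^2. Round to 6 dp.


w = (rho_s - rho_w) * g * d^2 / (18 * rho_w * nu)
d = 0.04 mm = 0.000040 m
rho_s - rho_w = 2668 - 1025 = 1643
Numerator = 1643 * 9.81 * (0.000040)^2 = 0.000025788528
Denominator = 18 * 1025 * 1e-6 = 0.018450
w = 0.001398 m/s

0.001398


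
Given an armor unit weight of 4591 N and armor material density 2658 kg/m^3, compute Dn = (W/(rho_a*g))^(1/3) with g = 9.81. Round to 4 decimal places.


V = W / (rho_a * g)
V = 4591 / (2658 * 9.81)
V = 4591 / 26074.98
V = 0.176069 m^3
Dn = V^(1/3) = 0.176069^(1/3)
Dn = 0.5605 m

0.5605


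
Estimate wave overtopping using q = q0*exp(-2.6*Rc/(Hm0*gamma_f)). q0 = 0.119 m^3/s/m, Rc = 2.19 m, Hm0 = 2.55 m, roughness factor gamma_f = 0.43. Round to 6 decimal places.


q = q0 * exp(-2.6 * Rc / (Hm0 * gamma_f))
Exponent = -2.6 * 2.19 / (2.55 * 0.43)
= -2.6 * 2.19 / 1.0965
= -5.192886
exp(-5.192886) = 0.005556
q = 0.119 * 0.005556
q = 0.000661 m^3/s/m

0.000661


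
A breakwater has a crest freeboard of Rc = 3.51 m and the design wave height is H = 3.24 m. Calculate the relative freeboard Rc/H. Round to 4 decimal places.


Relative freeboard = Rc / H
= 3.51 / 3.24
= 1.0833

1.0833


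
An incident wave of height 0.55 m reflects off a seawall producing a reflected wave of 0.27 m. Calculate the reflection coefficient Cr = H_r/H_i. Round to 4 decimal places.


Cr = H_r / H_i
Cr = 0.27 / 0.55
Cr = 0.4909

0.4909


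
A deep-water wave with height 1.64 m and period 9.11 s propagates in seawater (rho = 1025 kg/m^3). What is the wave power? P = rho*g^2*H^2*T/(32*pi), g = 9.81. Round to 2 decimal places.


P = rho * g^2 * H^2 * T / (32 * pi)
P = 1025 * 9.81^2 * 1.64^2 * 9.11 / (32 * pi)
P = 1025 * 96.2361 * 2.6896 * 9.11 / 100.53096
P = 24041.86 W/m

24041.86


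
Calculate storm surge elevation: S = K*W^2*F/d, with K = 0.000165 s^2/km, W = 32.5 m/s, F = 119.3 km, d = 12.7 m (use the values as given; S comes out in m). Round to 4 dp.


S = K * W^2 * F / d
W^2 = 32.5^2 = 1056.25
S = 0.000165 * 1056.25 * 119.3 / 12.7
Numerator = 0.000165 * 1056.25 * 119.3 = 20.791753
S = 20.791753 / 12.7 = 1.6371 m

1.6371


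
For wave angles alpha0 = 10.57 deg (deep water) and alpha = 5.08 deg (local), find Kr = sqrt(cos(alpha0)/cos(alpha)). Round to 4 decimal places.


Kr = sqrt(cos(alpha0) / cos(alpha))
cos(10.57) = 0.983032
cos(5.08) = 0.996072
Kr = sqrt(0.983032 / 0.996072)
Kr = sqrt(0.986908)
Kr = 0.9934

0.9934


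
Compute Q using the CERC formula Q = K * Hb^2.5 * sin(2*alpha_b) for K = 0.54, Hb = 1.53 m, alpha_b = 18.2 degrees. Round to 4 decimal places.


Q = K * Hb^2.5 * sin(2 * alpha_b)
Hb^2.5 = 1.53^2.5 = 2.895533
sin(2 * 18.2) = sin(36.4) = 0.593419
Q = 0.54 * 2.895533 * 0.593419
Q = 0.9279 m^3/s

0.9279


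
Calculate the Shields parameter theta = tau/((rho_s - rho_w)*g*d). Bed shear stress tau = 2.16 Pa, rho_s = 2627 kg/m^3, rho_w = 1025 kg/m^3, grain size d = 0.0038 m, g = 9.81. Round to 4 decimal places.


theta = tau / ((rho_s - rho_w) * g * d)
rho_s - rho_w = 2627 - 1025 = 1602
Denominator = 1602 * 9.81 * 0.0038 = 59.719356
theta = 2.16 / 59.719356
theta = 0.0362

0.0362


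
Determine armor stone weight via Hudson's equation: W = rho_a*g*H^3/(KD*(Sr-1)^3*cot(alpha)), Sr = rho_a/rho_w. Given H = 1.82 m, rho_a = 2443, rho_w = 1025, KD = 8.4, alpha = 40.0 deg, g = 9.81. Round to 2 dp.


Sr = rho_a / rho_w = 2443 / 1025 = 2.383415
(Sr - 1) = 1.383415
(Sr - 1)^3 = 2.647629
cot(40.0) = 1 / tan(40.0) = 1 / 0.839100 = 1.191754
Numerator = 2443 * 9.81 * 1.82^3 = 144479.6358
Denominator = 8.4 * 2.647629 * 1.191754 = 26.504698
W = 144479.6358 / 26.504698
W = 5451.10 N

5451.10


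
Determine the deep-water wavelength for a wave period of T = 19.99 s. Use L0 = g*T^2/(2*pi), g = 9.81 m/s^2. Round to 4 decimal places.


L0 = g * T^2 / (2 * pi)
L0 = 9.81 * 19.99^2 / (2 * pi)
L0 = 9.81 * 399.6001 / 6.28319
L0 = 3920.0770 / 6.28319
L0 = 623.8996 m

623.8996


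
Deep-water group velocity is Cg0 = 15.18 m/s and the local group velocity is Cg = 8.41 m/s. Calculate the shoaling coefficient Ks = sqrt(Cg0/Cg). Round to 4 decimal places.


Ks = sqrt(Cg0 / Cg)
Ks = sqrt(15.18 / 8.41)
Ks = sqrt(1.8050)
Ks = 1.3435

1.3435


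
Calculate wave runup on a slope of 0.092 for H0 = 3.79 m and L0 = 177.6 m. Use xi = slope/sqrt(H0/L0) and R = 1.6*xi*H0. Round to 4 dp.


xi = slope / sqrt(H0/L0)
H0/L0 = 3.79/177.6 = 0.021340
sqrt(0.021340) = 0.146082
xi = 0.092 / 0.146082 = 0.629781
R = 1.6 * xi * H0 = 1.6 * 0.629781 * 3.79
R = 3.8190 m

3.8190


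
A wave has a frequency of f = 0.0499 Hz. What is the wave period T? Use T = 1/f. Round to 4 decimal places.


T = 1 / f
T = 1 / 0.0499
T = 20.0401 s

20.0401


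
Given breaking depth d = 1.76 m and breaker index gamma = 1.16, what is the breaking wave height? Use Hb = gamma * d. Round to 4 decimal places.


Hb = gamma * d
Hb = 1.16 * 1.76
Hb = 2.0416 m

2.0416


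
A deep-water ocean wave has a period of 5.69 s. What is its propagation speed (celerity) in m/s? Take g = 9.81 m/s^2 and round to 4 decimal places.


We use the deep-water celerity formula:
C = g * T / (2 * pi)
C = 9.81 * 5.69 / (2 * 3.14159...)
C = 55.818900 / 6.283185
C = 8.8839 m/s

8.8839


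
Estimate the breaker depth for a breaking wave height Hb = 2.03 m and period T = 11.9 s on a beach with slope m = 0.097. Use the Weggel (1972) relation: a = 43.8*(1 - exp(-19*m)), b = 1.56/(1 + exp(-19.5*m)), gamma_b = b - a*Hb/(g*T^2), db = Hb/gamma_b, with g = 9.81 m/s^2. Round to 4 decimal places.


a = 43.8 * (1 - exp(-19 * m))
exp(-19 * 0.097) = exp(-1.8430) = 0.158342
a = 43.8 * (1 - 0.158342) = 36.864634
b = 1.56 / (1 + exp(-19.5 * m))
exp(-19.5 * 0.097) = exp(-1.8915) = 0.150845
b = 1.56 / (1 + 0.150845) = 1.355525
Hb / (g * T^2) = 2.03 / (9.81 * 11.9^2) = 2.03 / 1389.1941 = 0.00146128
gamma_b = b - a * Hb/(g*T^2) = 1.355525 - 36.864634 * 0.00146128 = 1.301656
db = Hb / gamma_b = 2.03 / 1.301656
db = 1.5596 m

1.5596


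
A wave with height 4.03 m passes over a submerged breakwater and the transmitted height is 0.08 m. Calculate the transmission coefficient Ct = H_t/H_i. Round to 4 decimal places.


Ct = H_t / H_i
Ct = 0.08 / 4.03
Ct = 0.0199

0.0199


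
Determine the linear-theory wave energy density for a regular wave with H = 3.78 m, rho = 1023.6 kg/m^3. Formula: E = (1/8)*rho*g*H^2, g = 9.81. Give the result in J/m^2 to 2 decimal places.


E = (1/8) * rho * g * H^2
E = (1/8) * 1023.6 * 9.81 * 3.78^2
E = 0.125 * 1023.6 * 9.81 * 14.2884
E = 17934.65 J/m^2

17934.65


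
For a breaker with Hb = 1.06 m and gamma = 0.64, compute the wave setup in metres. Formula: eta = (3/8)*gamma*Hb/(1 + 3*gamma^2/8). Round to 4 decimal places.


eta = (3/8) * gamma * Hb / (1 + 3*gamma^2/8)
Numerator = (3/8) * 0.64 * 1.06 = 0.254400
Denominator = 1 + 3*0.64^2/8 = 1 + 0.153600 = 1.153600
eta = 0.254400 / 1.153600
eta = 0.2205 m

0.2205
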